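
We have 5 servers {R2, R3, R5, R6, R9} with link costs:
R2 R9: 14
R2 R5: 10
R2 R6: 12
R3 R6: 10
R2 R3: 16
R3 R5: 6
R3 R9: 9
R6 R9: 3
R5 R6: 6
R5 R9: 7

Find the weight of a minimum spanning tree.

Prim, starting at R3.
Step 1: cheapest edge leaving the tree is R3 R5 (6); add R5.
Step 2: cheapest edge leaving the tree is R5 R6 (6); add R6.
Step 3: cheapest edge leaving the tree is R6 R9 (3); add R9.
Step 4: cheapest edge leaving the tree is R2 R5 (10); add R2.
MST edges: R3 R5, R5 R6, R6 R9, R2 R5; total weight 6+6+3+10 = 25.

25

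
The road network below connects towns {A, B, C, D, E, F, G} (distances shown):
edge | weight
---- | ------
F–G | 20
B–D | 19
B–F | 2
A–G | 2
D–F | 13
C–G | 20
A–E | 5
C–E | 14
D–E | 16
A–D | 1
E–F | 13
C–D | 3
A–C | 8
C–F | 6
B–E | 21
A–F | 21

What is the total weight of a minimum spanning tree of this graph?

Prim, starting at D.
Step 1: cheapest edge leaving the tree is A–D (1); add A.
Step 2: cheapest edge leaving the tree is A–G (2); add G.
Step 3: cheapest edge leaving the tree is C–D (3); add C.
Step 4: cheapest edge leaving the tree is A–E (5); add E.
Step 5: cheapest edge leaving the tree is C–F (6); add F.
Step 6: cheapest edge leaving the tree is B–F (2); add B.
MST edges: A–D, A–G, C–D, A–E, C–F, B–F; total weight 1+2+3+5+6+2 = 19.

19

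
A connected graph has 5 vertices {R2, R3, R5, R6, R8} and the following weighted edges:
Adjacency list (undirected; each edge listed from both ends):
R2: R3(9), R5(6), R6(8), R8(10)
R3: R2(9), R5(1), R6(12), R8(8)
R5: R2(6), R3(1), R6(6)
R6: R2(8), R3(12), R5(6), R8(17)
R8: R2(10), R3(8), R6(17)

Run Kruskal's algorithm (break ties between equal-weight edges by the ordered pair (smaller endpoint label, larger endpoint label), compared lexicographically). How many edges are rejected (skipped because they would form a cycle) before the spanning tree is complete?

1

Kruskal's algorithm — process edges by increasing weight (ties by edge label):
R3—R5 (1): add. Components now {R3,R5} {R8} {R6} {R2}
R2—R5 (6): add. Components now {R2,R3,R5} {R8} {R6}
R5—R6 (6): add. Components now {R2,R3,R5,R6} {R8}
R2—R6 (8): skip — R6 and R2 already connected.
R3—R8 (8): add. Components now {R2,R3,R5,R6,R8}
Edges rejected before the tree was complete: 1.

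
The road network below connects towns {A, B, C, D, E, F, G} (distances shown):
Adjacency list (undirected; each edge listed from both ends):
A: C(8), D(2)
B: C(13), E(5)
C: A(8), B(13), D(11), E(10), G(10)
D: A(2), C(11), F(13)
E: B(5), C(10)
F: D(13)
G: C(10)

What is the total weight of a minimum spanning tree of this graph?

48

Prim's algorithm from D:
Step 1: frontier [A—D 2, C—D 11, D—F 13] → take A—D (2); add A.
Step 2: frontier [A—C 8, C—D 11, D—F 13] → take A—C (8); add C.
Step 3: frontier [C—E 10, C—G 10, B—C 13, D—F 13] → take C—E (10); add E.
Step 4: frontier [C—G 10, B—C 13, D—F 13, B—E 5] → take B—E (5); add B.
Step 5: frontier [C—G 10, D—F 13] → take C—G (10); add G.
Step 6: frontier [D—F 13] → take D—F (13); add F.
MST edges: A—D, A—C, C—E, B—E, C—G, D—F; total weight 2+8+10+5+10+13 = 48.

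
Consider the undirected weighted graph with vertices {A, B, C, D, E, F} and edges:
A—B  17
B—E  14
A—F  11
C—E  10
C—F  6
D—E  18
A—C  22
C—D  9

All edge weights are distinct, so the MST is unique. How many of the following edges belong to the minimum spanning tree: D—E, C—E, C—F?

2

Kruskal: consider edges lightest-first.
C—F (6): add — endpoints in different components.
C—D (9): add — endpoints in different components.
C—E (10): add — endpoints in different components.
A—F (11): add — endpoints in different components.
B—E (14): add — endpoints in different components.
MST edge set: {C—F, C—D, C—E, A—F, B—E}.
Of the listed edges, {C—E, C—F} are in the MST → 2.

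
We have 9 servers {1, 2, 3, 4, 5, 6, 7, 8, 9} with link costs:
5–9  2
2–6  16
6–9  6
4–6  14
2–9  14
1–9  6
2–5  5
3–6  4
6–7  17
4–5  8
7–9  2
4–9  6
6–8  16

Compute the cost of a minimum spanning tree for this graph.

Sort edges by weight, then run Kruskal:
5–9 (2): add — endpoints in different components.
7–9 (2): add — endpoints in different components.
3–6 (4): add — endpoints in different components.
2–5 (5): add — endpoints in different components.
1–9 (6): add — endpoints in different components.
4–9 (6): add — endpoints in different components.
6–9 (6): add — endpoints in different components.
4–5 (8): skip — 4 and 5 already connected.
2–9 (14): skip — 2 and 9 already connected.
4–6 (14): skip — 4 and 6 already connected.
2–6 (16): skip — 2 and 6 already connected.
6–8 (16): add — endpoints in different components.
MST edges: 5–9, 7–9, 3–6, 2–5, 1–9, 4–9, 6–9, 6–8; total weight 2+2+4+5+6+6+6+16 = 47.

47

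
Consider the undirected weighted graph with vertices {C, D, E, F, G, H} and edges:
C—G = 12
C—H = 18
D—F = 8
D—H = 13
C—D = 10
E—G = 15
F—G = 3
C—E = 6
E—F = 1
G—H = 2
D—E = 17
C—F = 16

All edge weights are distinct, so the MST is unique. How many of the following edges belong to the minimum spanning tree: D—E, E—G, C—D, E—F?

Kruskal: consider edges lightest-first.
E—F (1): add. Components now {C} {D} {E,F} {G} {H}
G—H (2): add. Components now {C} {D} {E,F} {G,H}
F—G (3): add. Components now {C} {D} {E,F,G,H}
C—E (6): add. Components now {C,E,F,G,H} {D}
D—F (8): add. Components now {C,D,E,F,G,H}
MST edge set: {E—F, G—H, F—G, C—E, D—F}.
Of the listed edges, {E—F} are in the MST → 1.

1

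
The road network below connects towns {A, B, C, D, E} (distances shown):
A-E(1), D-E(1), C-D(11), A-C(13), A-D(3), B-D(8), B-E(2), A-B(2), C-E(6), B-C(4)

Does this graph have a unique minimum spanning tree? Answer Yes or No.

Kruskal: consider edges lightest-first.
A-E (1): add — endpoints in different components.
D-E (1): add — endpoints in different components.
A-B (2): add — endpoints in different components.
B-E (2): skip — B and E already connected.
A-D (3): skip — A and D already connected.
B-C (4): add — endpoints in different components.
Non-tree edge B-E has weight 2, equal to the heaviest edge on its tree cycle — swapping gives another MST of the same weight. Not unique.

No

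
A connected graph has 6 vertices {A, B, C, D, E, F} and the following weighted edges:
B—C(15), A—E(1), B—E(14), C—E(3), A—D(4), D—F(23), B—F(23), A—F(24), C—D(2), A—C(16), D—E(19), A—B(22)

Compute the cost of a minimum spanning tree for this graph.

Prim, starting at A.
Step 1: frontier [A—E 1, A—D 4, A—C 16, A—B 22, A—F 24] → take A—E (1); add E.
Step 2: frontier [A—D 4, A—C 16, A—B 22, A—F 24, C—E 3, B—E 14, D—E 19] → take C—E (3); add C.
Step 3: frontier [A—D 4, A—B 22, A—F 24, C—D 2, B—C 15, B—E 14, D—E 19] → take C—D (2); add D.
Step 4: frontier [A—B 22, A—F 24, B—C 15, D—F 23, B—E 14] → take B—E (14); add B.
Step 5: frontier [A—F 24, B—F 23, D—F 23] → take B—F (23); add F.
MST edges: A—E, C—E, C—D, B—E, B—F; total weight 1+3+2+14+23 = 43.

43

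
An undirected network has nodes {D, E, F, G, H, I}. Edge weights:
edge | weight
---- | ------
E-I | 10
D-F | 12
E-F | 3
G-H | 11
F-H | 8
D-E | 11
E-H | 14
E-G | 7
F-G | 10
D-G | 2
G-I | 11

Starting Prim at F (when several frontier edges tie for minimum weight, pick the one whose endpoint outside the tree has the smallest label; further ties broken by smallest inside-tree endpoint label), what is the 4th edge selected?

F-H

Grow the tree from F using Prim:
Step 1: cheapest edge leaving the tree is E-F (3); add E.
Step 2: cheapest edge leaving the tree is E-G (7); add G.
Step 3: cheapest edge leaving the tree is D-G (2); add D.
Step 4: cheapest edge leaving the tree is F-H (8); add H.
Step 5: cheapest edge leaving the tree is E-I (10); add I.
The 4th edge added is F-H.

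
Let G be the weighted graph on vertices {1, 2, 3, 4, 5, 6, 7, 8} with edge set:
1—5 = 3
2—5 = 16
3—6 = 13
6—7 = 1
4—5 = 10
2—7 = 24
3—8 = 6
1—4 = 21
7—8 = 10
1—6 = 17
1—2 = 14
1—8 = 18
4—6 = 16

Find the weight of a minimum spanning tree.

Kruskal's algorithm — process edges by increasing weight (ties by edge label):
6—7 (1): add — endpoints in different components.
1—5 (3): add — endpoints in different components.
3—8 (6): add — endpoints in different components.
4—5 (10): add — endpoints in different components.
7—8 (10): add — endpoints in different components.
3—6 (13): skip — 3 and 6 already connected.
1—2 (14): add — endpoints in different components.
2—5 (16): skip — 2 and 5 already connected.
4—6 (16): add — endpoints in different components.
MST edges: 6—7, 1—5, 3—8, 4—5, 7—8, 1—2, 4—6; total weight 1+3+6+10+10+14+16 = 60.

60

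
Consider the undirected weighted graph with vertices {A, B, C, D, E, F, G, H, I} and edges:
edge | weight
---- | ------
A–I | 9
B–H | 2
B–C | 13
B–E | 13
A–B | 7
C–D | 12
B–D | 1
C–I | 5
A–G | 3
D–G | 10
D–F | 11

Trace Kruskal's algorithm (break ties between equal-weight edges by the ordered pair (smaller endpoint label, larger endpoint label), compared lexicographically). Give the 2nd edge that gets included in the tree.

Sort edges by weight, then run Kruskal:
B–D (1): add — endpoints in different components.
B–H (2): add — endpoints in different components.
A–G (3): add — endpoints in different components.
C–I (5): add — endpoints in different components.
A–B (7): add — endpoints in different components.
A–I (9): add — endpoints in different components.
D–G (10): skip — D and G already connected.
D–F (11): add — endpoints in different components.
C–D (12): skip — C and D already connected.
B–C (13): skip — B and C already connected.
B–E (13): add — endpoints in different components.
The 2nd edge added is B–H.

B-H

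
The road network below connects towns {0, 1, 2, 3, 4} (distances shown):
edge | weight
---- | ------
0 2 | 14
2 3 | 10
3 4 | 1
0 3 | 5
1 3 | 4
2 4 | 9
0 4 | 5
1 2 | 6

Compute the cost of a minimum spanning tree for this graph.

16

Sort edges by weight, then run Kruskal:
3 4 (1): add — endpoints in different components.
1 3 (4): add — endpoints in different components.
0 3 (5): add — endpoints in different components.
0 4 (5): skip — 0 and 4 already connected.
1 2 (6): add — endpoints in different components.
MST edges: 3 4, 1 3, 0 3, 1 2; total weight 1+4+5+6 = 16.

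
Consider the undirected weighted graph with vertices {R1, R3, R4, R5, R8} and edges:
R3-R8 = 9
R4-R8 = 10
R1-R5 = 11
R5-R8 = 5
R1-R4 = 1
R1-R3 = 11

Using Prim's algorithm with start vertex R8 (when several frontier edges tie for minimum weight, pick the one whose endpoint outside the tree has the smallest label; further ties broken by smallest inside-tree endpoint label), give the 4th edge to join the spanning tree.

Grow the tree from R8 using Prim:
Step 1: frontier [R5-R8 5, R3-R8 9, R4-R8 10] → take R5-R8 (5); add R5.
Step 2: frontier [R1-R5 11, R3-R8 9, R4-R8 10] → take R3-R8 (9); add R3.
Step 3: frontier [R1-R3 11, R1-R5 11, R4-R8 10] → take R4-R8 (10); add R4.
Step 4: frontier [R1-R3 11, R1-R4 1, R1-R5 11] → take R1-R4 (1); add R1.
The 4th edge added is R1-R4.

R1-R4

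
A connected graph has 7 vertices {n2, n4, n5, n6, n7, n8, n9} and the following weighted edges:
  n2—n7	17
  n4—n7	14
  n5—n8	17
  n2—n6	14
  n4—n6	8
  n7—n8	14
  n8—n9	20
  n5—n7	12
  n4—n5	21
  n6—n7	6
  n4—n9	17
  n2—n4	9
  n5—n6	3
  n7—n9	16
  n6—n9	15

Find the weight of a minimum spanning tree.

55

Kruskal's algorithm — process edges by increasing weight (ties by edge label):
n5—n6 (3): add. Components now {n4} {n5,n6} {n7} {n2} {n8} {n9}
n6—n7 (6): add. Components now {n4} {n5,n6,n7} {n2} {n8} {n9}
n4—n6 (8): add. Components now {n4,n5,n6,n7} {n2} {n8} {n9}
n2—n4 (9): add. Components now {n2,n4,n5,n6,n7} {n8} {n9}
n5—n7 (12): skip — n5 and n7 already connected.
n2—n6 (14): skip — n6 and n2 already connected.
n4—n7 (14): skip — n4 and n7 already connected.
n7—n8 (14): add. Components now {n2,n4,n5,n6,n7,n8} {n9}
n6—n9 (15): add. Components now {n2,n4,n5,n6,n7,n8,n9}
MST edges: n5—n6, n6—n7, n4—n6, n2—n4, n7—n8, n6—n9; total weight 3+6+8+9+14+15 = 55.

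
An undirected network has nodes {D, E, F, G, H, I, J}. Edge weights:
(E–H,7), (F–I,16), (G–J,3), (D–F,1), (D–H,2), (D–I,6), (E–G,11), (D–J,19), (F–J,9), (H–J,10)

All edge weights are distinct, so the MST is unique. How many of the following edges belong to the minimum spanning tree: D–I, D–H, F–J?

3

Sort edges by weight, then run Kruskal:
D–F (1): add. Components now {D,F} {E} {G} {H} {I} {J}
D–H (2): add. Components now {D,F,H} {E} {G} {I} {J}
G–J (3): add. Components now {D,F,H} {E} {G,J} {I}
D–I (6): add. Components now {D,F,H,I} {E} {G,J}
E–H (7): add. Components now {D,E,F,H,I} {G,J}
F–J (9): add. Components now {D,E,F,G,H,I,J}
MST edge set: {D–F, D–H, G–J, D–I, E–H, F–J}.
Of the listed edges, {D–I, D–H, F–J} are in the MST → 3.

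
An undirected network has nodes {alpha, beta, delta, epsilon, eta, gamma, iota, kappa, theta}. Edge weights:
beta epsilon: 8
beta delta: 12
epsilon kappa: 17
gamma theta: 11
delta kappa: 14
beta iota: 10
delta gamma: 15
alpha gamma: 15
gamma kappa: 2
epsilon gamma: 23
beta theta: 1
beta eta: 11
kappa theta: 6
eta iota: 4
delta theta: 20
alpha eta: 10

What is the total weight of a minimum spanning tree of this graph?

Kruskal: consider edges lightest-first.
beta theta (1): add — endpoints in different components.
gamma kappa (2): add — endpoints in different components.
eta iota (4): add — endpoints in different components.
kappa theta (6): add — endpoints in different components.
beta epsilon (8): add — endpoints in different components.
alpha eta (10): add — endpoints in different components.
beta iota (10): add — endpoints in different components.
beta eta (11): skip — beta and eta already connected.
gamma theta (11): skip — gamma and theta already connected.
beta delta (12): add — endpoints in different components.
MST edges: beta theta, gamma kappa, eta iota, kappa theta, beta epsilon, alpha eta, beta iota, beta delta; total weight 1+2+4+6+8+10+10+12 = 53.

53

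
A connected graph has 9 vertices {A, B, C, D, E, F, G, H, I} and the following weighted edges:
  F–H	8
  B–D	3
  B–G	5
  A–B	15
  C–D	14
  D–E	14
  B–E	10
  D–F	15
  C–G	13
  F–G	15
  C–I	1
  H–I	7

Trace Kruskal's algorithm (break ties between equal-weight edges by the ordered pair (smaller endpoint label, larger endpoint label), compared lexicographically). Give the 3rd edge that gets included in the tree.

B-G

Sort edges by weight, then run Kruskal:
C–I (1): add — endpoints in different components.
B–D (3): add — endpoints in different components.
B–G (5): add — endpoints in different components.
H–I (7): add — endpoints in different components.
F–H (8): add — endpoints in different components.
B–E (10): add — endpoints in different components.
C–G (13): add — endpoints in different components.
C–D (14): skip — C and D already connected.
D–E (14): skip — D and E already connected.
A–B (15): add — endpoints in different components.
The 3rd edge added is B–G.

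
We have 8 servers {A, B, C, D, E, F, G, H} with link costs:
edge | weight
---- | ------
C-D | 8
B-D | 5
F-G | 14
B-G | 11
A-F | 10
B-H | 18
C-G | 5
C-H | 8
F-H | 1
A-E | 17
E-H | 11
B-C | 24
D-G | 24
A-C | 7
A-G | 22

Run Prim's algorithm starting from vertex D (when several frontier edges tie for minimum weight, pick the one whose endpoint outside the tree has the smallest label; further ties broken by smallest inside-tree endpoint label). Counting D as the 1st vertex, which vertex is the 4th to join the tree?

Grow the tree from D using Prim:
Step 1: cheapest edge leaving the tree is B-D (5); add B.
Step 2: cheapest edge leaving the tree is C-D (8); add C.
Step 3: cheapest edge leaving the tree is C-G (5); add G.
Step 4: cheapest edge leaving the tree is A-C (7); add A.
Step 5: cheapest edge leaving the tree is C-H (8); add H.
Step 6: cheapest edge leaving the tree is F-H (1); add F.
Step 7: cheapest edge leaving the tree is E-H (11); add E.
Vertex order: D, B, C, G, A, H, F, E. The 4th vertex is G.

G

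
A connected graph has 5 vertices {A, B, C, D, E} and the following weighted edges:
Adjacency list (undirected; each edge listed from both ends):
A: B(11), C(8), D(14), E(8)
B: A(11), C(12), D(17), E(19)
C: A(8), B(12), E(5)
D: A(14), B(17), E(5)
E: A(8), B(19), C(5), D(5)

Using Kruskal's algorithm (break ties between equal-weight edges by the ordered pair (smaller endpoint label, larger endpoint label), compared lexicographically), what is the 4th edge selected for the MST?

A-B

Kruskal: consider edges lightest-first.
C—E (5): add — endpoints in different components.
D—E (5): add — endpoints in different components.
A—C (8): add — endpoints in different components.
A—E (8): skip — A and E already connected.
A—B (11): add — endpoints in different components.
The 4th edge added is A—B.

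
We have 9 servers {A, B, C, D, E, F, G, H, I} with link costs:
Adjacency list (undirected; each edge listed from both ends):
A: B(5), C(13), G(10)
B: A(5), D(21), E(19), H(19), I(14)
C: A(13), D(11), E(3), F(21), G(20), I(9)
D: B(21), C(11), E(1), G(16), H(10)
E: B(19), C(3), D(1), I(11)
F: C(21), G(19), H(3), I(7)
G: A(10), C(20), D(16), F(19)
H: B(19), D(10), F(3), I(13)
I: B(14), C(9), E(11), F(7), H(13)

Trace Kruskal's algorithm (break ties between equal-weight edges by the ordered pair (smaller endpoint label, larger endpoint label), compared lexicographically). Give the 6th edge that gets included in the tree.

C-I

Kruskal: consider edges lightest-first.
D–E (1): add — endpoints in different components.
C–E (3): add — endpoints in different components.
F–H (3): add — endpoints in different components.
A–B (5): add — endpoints in different components.
F–I (7): add — endpoints in different components.
C–I (9): add — endpoints in different components.
A–G (10): add — endpoints in different components.
D–H (10): skip — D and H already connected.
C–D (11): skip — C and D already connected.
E–I (11): skip — E and I already connected.
A–C (13): add — endpoints in different components.
The 6th edge added is C–I.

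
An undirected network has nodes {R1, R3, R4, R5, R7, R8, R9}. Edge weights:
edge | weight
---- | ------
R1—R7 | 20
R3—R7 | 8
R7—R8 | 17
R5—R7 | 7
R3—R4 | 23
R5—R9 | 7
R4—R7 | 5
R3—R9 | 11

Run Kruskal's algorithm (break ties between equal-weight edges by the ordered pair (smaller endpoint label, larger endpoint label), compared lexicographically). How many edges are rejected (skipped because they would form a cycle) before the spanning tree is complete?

Sort edges by weight, then run Kruskal:
R4—R7 (5): add. Components now {R8} {R9} {R1} {R4,R7} {R3} {R5}
R5—R7 (7): add. Components now {R8} {R9} {R1} {R4,R5,R7} {R3}
R5—R9 (7): add. Components now {R8} {R4,R5,R7,R9} {R1} {R3}
R3—R7 (8): add. Components now {R8} {R3,R4,R5,R7,R9} {R1}
R3—R9 (11): skip — R9 and R3 already connected.
R7—R8 (17): add. Components now {R3,R4,R5,R7,R8,R9} {R1}
R1—R7 (20): add. Components now {R1,R3,R4,R5,R7,R8,R9}
Edges rejected before the tree was complete: 1.

1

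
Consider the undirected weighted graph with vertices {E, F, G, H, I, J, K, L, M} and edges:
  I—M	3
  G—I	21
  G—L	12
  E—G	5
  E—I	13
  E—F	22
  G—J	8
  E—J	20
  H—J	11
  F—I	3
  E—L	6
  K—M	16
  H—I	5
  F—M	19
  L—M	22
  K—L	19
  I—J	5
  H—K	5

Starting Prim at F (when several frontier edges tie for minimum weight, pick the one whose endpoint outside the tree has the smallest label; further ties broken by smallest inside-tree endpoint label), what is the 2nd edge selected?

Prim's algorithm from F:
Step 1: cheapest edge leaving the tree is F—I (3); add I.
Step 2: cheapest edge leaving the tree is I—M (3); add M.
Step 3: cheapest edge leaving the tree is H—I (5); add H.
Step 4: cheapest edge leaving the tree is I—J (5); add J.
Step 5: cheapest edge leaving the tree is H—K (5); add K.
Step 6: cheapest edge leaving the tree is G—J (8); add G.
Step 7: cheapest edge leaving the tree is E—G (5); add E.
Step 8: cheapest edge leaving the tree is E—L (6); add L.
The 2nd edge added is I—M.

I-M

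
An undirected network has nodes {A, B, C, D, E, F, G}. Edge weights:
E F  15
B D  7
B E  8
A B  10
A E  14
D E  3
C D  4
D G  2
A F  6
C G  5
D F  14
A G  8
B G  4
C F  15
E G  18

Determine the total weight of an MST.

Prim, starting at G.
Step 1: cheapest edge leaving the tree is D G (2); add D.
Step 2: cheapest edge leaving the tree is D E (3); add E.
Step 3: cheapest edge leaving the tree is B G (4); add B.
Step 4: cheapest edge leaving the tree is C D (4); add C.
Step 5: cheapest edge leaving the tree is A G (8); add A.
Step 6: cheapest edge leaving the tree is A F (6); add F.
MST edges: D G, D E, B G, C D, A G, A F; total weight 2+3+4+4+8+6 = 27.

27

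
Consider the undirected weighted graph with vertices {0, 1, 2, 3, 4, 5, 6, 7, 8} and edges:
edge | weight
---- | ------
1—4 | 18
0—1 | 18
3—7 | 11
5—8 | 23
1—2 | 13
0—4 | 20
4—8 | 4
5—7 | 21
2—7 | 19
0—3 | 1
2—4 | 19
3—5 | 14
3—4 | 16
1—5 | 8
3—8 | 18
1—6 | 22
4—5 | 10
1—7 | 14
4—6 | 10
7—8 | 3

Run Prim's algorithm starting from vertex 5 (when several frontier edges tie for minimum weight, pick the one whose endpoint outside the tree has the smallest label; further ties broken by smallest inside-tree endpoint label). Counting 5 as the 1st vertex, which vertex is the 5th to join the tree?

Prim, starting at 5.
Step 1: cheapest edge leaving the tree is 1—5 (8); add 1.
Step 2: cheapest edge leaving the tree is 4—5 (10); add 4.
Step 3: cheapest edge leaving the tree is 4—8 (4); add 8.
Step 4: cheapest edge leaving the tree is 7—8 (3); add 7.
Step 5: cheapest edge leaving the tree is 4—6 (10); add 6.
Step 6: cheapest edge leaving the tree is 3—7 (11); add 3.
Step 7: cheapest edge leaving the tree is 0—3 (1); add 0.
Step 8: cheapest edge leaving the tree is 1—2 (13); add 2.
Vertex order: 5, 1, 4, 8, 7, 6, 3, 0, 2. The 5th vertex is 7.

7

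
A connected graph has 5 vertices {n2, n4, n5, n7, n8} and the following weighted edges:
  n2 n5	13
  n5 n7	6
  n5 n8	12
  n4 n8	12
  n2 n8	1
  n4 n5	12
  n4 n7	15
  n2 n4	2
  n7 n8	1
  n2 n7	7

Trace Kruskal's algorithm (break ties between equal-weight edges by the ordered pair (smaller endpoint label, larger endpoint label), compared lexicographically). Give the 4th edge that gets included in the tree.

n5-n7

Kruskal: consider edges lightest-first.
n2 n8 (1): add. Components now {n5} {n2,n8} {n4} {n7}
n7 n8 (1): add. Components now {n5} {n2,n7,n8} {n4}
n2 n4 (2): add. Components now {n5} {n2,n4,n7,n8}
n5 n7 (6): add. Components now {n2,n4,n5,n7,n8}
The 4th edge added is n5 n7.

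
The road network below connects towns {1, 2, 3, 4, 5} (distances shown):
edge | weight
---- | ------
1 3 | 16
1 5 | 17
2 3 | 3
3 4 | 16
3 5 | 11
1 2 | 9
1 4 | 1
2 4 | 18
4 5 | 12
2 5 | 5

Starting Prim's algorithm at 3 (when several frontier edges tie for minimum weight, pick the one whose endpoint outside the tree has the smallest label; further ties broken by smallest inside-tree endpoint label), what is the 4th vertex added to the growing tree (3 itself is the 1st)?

1

Prim's algorithm from 3:
Step 1: cheapest edge leaving the tree is 2 3 (3); add 2.
Step 2: cheapest edge leaving the tree is 2 5 (5); add 5.
Step 3: cheapest edge leaving the tree is 1 2 (9); add 1.
Step 4: cheapest edge leaving the tree is 1 4 (1); add 4.
Vertex order: 3, 2, 5, 1, 4. The 4th vertex is 1.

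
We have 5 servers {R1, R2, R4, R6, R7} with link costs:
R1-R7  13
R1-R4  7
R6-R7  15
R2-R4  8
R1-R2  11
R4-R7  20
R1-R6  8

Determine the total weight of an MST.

36

Prim, starting at R7.
Step 1: frontier [R1-R7 13, R6-R7 15, R4-R7 20] → take R1-R7 (13); add R1.
Step 2: frontier [R1-R4 7, R1-R6 8, R1-R2 11, R6-R7 15, R4-R7 20] → take R1-R4 (7); add R4.
Step 3: frontier [R1-R6 8, R1-R2 11, R2-R4 8, R6-R7 15] → take R2-R4 (8); add R2.
Step 4: frontier [R1-R6 8, R6-R7 15] → take R1-R6 (8); add R6.
MST edges: R1-R7, R1-R4, R2-R4, R1-R6; total weight 13+7+8+8 = 36.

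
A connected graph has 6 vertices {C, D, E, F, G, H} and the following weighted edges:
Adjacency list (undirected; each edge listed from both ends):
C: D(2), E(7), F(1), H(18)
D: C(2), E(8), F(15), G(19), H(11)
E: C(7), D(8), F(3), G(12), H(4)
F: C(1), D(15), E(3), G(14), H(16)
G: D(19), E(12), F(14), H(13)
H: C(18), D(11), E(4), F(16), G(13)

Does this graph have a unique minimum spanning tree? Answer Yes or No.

Yes

Kruskal: consider edges lightest-first.
C F (1): add. Components now {C,F} {D} {E} {G} {H}
C D (2): add. Components now {C,D,F} {E} {G} {H}
E F (3): add. Components now {C,D,E,F} {G} {H}
E H (4): add. Components now {C,D,E,F,H} {G}
C E (7): skip — C and E already connected.
D E (8): skip — D and E already connected.
D H (11): skip — D and H already connected.
E G (12): add. Components now {C,D,E,F,G,H}
Every non-tree edge has weight strictly greater than the heaviest edge on the tree path between its endpoints, so the MST is unique.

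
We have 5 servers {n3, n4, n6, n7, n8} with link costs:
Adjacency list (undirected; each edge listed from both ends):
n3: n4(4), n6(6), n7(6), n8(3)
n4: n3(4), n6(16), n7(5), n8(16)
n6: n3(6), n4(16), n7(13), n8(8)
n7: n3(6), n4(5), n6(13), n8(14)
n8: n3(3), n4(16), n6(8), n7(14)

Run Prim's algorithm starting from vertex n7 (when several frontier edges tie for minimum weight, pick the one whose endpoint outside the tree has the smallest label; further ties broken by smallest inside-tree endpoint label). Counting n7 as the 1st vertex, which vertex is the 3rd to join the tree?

Prim's algorithm from n7:
Step 1: cheapest edge leaving the tree is n4-n7 (5); add n4.
Step 2: cheapest edge leaving the tree is n3-n4 (4); add n3.
Step 3: cheapest edge leaving the tree is n3-n8 (3); add n8.
Step 4: cheapest edge leaving the tree is n3-n6 (6); add n6.
Vertex order: n7, n4, n3, n8, n6. The 3rd vertex is n3.

n3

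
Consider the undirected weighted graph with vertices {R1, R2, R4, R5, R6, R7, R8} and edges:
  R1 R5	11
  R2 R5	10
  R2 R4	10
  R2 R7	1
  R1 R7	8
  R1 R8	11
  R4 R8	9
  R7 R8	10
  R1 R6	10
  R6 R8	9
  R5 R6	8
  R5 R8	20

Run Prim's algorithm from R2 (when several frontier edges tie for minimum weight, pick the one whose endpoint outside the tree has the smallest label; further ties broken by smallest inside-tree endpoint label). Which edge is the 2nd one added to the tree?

Prim, starting at R2.
Step 1: cheapest edge leaving the tree is R2 R7 (1); add R7.
Step 2: cheapest edge leaving the tree is R1 R7 (8); add R1.
Step 3: cheapest edge leaving the tree is R2 R4 (10); add R4.
Step 4: cheapest edge leaving the tree is R4 R8 (9); add R8.
Step 5: cheapest edge leaving the tree is R6 R8 (9); add R6.
Step 6: cheapest edge leaving the tree is R5 R6 (8); add R5.
The 2nd edge added is R1 R7.

R1-R7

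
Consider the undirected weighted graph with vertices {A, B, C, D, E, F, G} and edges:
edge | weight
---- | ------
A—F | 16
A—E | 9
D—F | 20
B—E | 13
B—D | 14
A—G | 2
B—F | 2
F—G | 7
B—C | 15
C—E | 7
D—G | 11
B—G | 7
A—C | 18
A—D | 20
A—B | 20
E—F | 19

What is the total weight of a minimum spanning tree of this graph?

Grow the tree from B using Prim:
Step 1: cheapest edge leaving the tree is B—F (2); add F.
Step 2: cheapest edge leaving the tree is B—G (7); add G.
Step 3: cheapest edge leaving the tree is A—G (2); add A.
Step 4: cheapest edge leaving the tree is A—E (9); add E.
Step 5: cheapest edge leaving the tree is C—E (7); add C.
Step 6: cheapest edge leaving the tree is D—G (11); add D.
MST edges: B—F, B—G, A—G, A—E, C—E, D—G; total weight 2+7+2+9+7+11 = 38.

38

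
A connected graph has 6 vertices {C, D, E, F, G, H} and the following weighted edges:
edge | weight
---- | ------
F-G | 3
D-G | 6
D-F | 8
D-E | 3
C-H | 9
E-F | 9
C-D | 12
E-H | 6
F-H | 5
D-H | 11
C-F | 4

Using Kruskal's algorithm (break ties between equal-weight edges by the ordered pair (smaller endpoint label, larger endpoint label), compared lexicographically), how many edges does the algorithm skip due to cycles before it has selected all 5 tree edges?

0

Kruskal's algorithm — process edges by increasing weight (ties by edge label):
D-E (3): add — endpoints in different components.
F-G (3): add — endpoints in different components.
C-F (4): add — endpoints in different components.
F-H (5): add — endpoints in different components.
D-G (6): add — endpoints in different components.
Edges rejected before the tree was complete: 0.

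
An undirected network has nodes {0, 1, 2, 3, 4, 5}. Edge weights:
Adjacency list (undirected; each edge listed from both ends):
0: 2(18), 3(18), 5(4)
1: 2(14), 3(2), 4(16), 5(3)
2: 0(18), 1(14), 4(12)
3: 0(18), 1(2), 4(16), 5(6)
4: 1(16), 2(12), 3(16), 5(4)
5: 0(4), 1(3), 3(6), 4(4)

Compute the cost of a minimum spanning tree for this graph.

25

Prim, starting at 0.
Step 1: frontier [0 5 4, 0 2 18, 0 3 18] → take 0 5 (4); add 5.
Step 2: frontier [0 2 18, 0 3 18, 1 5 3, 4 5 4, 3 5 6] → take 1 5 (3); add 1.
Step 3: frontier [0 2 18, 0 3 18, 1 3 2, 1 2 14, 1 4 16, 4 5 4, 3 5 6] → take 1 3 (2); add 3.
Step 4: frontier [0 2 18, 1 2 14, 1 4 16, 3 4 16, 4 5 4] → take 4 5 (4); add 4.
Step 5: frontier [0 2 18, 1 2 14, 2 4 12] → take 2 4 (12); add 2.
MST edges: 0 5, 1 5, 1 3, 4 5, 2 4; total weight 4+3+2+4+12 = 25.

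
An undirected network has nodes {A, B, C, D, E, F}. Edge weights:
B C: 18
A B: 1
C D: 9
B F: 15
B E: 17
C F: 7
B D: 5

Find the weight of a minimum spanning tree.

39

Prim's algorithm from F:
Step 1: frontier [C F 7, B F 15] → take C F (7); add C.
Step 2: frontier [C D 9, B C 18, B F 15] → take C D (9); add D.
Step 3: frontier [B C 18, B D 5, B F 15] → take B D (5); add B.
Step 4: frontier [A B 1, B E 17] → take A B (1); add A.
Step 5: frontier [B E 17] → take B E (17); add E.
MST edges: C F, C D, B D, A B, B E; total weight 7+9+5+1+17 = 39.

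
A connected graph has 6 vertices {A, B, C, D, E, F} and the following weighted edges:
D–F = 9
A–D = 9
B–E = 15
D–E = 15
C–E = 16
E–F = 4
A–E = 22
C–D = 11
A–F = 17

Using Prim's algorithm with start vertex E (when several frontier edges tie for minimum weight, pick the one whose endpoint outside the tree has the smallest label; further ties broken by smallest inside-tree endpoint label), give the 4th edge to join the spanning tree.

Prim, starting at E.
Step 1: cheapest edge leaving the tree is E–F (4); add F.
Step 2: cheapest edge leaving the tree is D–F (9); add D.
Step 3: cheapest edge leaving the tree is A–D (9); add A.
Step 4: cheapest edge leaving the tree is C–D (11); add C.
Step 5: cheapest edge leaving the tree is B–E (15); add B.
The 4th edge added is C–D.

C-D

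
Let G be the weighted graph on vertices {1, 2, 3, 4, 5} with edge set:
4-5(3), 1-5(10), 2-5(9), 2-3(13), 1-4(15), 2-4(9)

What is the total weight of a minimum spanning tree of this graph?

Kruskal's algorithm — process edges by increasing weight (ties by edge label):
4-5 (3): add. Components now {1} {2} {3} {4,5}
2-4 (9): add. Components now {1} {2,4,5} {3}
2-5 (9): skip — 2 and 5 already connected.
1-5 (10): add. Components now {1,2,4,5} {3}
2-3 (13): add. Components now {1,2,3,4,5}
MST edges: 4-5, 2-4, 1-5, 2-3; total weight 3+9+10+13 = 35.

35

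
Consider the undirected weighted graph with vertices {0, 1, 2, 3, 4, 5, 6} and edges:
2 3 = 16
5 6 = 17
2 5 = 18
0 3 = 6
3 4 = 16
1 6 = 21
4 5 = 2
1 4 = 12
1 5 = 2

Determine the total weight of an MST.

59

Kruskal: consider edges lightest-first.
1 5 (2): add. Components now {0} {1,5} {2} {3} {4} {6}
4 5 (2): add. Components now {0} {1,4,5} {2} {3} {6}
0 3 (6): add. Components now {0,3} {1,4,5} {2} {6}
1 4 (12): skip — 1 and 4 already connected.
2 3 (16): add. Components now {0,2,3} {1,4,5} {6}
3 4 (16): add. Components now {0,1,2,3,4,5} {6}
5 6 (17): add. Components now {0,1,2,3,4,5,6}
MST edges: 1 5, 4 5, 0 3, 2 3, 3 4, 5 6; total weight 2+2+6+16+16+17 = 59.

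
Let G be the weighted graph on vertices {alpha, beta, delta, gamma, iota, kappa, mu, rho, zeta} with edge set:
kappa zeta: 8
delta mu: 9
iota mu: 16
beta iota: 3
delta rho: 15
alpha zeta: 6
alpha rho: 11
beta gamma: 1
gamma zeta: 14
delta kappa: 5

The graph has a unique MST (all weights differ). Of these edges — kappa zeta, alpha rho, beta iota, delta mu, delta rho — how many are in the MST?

Kruskal's algorithm — process edges by increasing weight (ties by edge label):
beta gamma (1): add — endpoints in different components.
beta iota (3): add — endpoints in different components.
delta kappa (5): add — endpoints in different components.
alpha zeta (6): add — endpoints in different components.
kappa zeta (8): add — endpoints in different components.
delta mu (9): add — endpoints in different components.
alpha rho (11): add — endpoints in different components.
gamma zeta (14): add — endpoints in different components.
MST edge set: {beta gamma, beta iota, delta kappa, alpha zeta, kappa zeta, delta mu, alpha rho, gamma zeta}.
Of the listed edges, {kappa zeta, alpha rho, beta iota, delta mu} are in the MST → 4.

4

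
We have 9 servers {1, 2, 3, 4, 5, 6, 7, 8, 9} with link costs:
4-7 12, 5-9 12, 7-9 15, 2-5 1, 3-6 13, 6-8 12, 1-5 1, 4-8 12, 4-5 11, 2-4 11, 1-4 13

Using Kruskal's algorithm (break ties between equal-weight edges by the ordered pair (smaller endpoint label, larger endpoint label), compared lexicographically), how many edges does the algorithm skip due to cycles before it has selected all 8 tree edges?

2

Kruskal: consider edges lightest-first.
1-5 (1): add — endpoints in different components.
2-5 (1): add — endpoints in different components.
2-4 (11): add — endpoints in different components.
4-5 (11): skip — 4 and 5 already connected.
4-7 (12): add — endpoints in different components.
4-8 (12): add — endpoints in different components.
5-9 (12): add — endpoints in different components.
6-8 (12): add — endpoints in different components.
1-4 (13): skip — 1 and 4 already connected.
3-6 (13): add — endpoints in different components.
Edges rejected before the tree was complete: 2.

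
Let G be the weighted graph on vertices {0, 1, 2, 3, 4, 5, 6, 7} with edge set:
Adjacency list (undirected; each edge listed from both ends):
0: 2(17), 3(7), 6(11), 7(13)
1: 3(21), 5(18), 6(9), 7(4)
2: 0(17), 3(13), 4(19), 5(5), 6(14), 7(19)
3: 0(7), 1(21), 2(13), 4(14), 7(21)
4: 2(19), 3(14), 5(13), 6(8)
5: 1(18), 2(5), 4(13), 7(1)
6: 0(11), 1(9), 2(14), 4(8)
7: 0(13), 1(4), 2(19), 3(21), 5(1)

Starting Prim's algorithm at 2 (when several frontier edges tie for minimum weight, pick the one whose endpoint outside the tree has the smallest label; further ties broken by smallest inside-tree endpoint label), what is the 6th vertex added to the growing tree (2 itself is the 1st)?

4

Grow the tree from 2 using Prim:
Step 1: cheapest edge leaving the tree is 2 5 (5); add 5.
Step 2: cheapest edge leaving the tree is 5 7 (1); add 7.
Step 3: cheapest edge leaving the tree is 1 7 (4); add 1.
Step 4: cheapest edge leaving the tree is 1 6 (9); add 6.
Step 5: cheapest edge leaving the tree is 4 6 (8); add 4.
Step 6: cheapest edge leaving the tree is 0 6 (11); add 0.
Step 7: cheapest edge leaving the tree is 0 3 (7); add 3.
Vertex order: 2, 5, 7, 1, 6, 4, 0, 3. The 6th vertex is 4.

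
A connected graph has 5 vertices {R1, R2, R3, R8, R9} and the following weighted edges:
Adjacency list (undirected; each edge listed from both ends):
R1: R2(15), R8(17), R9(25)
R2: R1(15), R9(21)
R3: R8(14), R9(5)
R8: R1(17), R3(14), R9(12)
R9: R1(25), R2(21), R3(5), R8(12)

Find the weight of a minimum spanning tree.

Prim, starting at R1.
Step 1: frontier [R1–R2 15, R1–R8 17, R1–R9 25] → take R1–R2 (15); add R2.
Step 2: frontier [R1–R8 17, R1–R9 25, R2–R9 21] → take R1–R8 (17); add R8.
Step 3: frontier [R1–R9 25, R2–R9 21, R8–R9 12, R3–R8 14] → take R8–R9 (12); add R9.
Step 4: frontier [R3–R8 14, R3–R9 5] → take R3–R9 (5); add R3.
MST edges: R1–R2, R1–R8, R8–R9, R3–R9; total weight 15+17+12+5 = 49.

49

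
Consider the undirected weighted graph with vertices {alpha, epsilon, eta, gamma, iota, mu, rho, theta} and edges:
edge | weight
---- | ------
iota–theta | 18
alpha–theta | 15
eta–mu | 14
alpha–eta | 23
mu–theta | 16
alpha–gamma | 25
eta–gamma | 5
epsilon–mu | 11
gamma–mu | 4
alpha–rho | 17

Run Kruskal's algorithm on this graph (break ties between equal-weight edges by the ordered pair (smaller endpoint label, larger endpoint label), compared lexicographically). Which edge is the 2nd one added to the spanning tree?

eta-gamma

Sort edges by weight, then run Kruskal:
gamma–mu (4): add — endpoints in different components.
eta–gamma (5): add — endpoints in different components.
epsilon–mu (11): add — endpoints in different components.
eta–mu (14): skip — eta and mu already connected.
alpha–theta (15): add — endpoints in different components.
mu–theta (16): add — endpoints in different components.
alpha–rho (17): add — endpoints in different components.
iota–theta (18): add — endpoints in different components.
The 2nd edge added is eta–gamma.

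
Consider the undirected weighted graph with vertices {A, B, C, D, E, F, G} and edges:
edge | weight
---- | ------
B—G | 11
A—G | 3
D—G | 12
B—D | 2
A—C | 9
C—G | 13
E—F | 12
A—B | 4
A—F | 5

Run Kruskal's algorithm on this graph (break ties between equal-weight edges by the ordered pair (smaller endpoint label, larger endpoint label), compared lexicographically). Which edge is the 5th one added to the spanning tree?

Kruskal's algorithm — process edges by increasing weight (ties by edge label):
B—D (2): add. Components now {A} {B,D} {C} {E} {F} {G}
A—G (3): add. Components now {A,G} {B,D} {C} {E} {F}
A—B (4): add. Components now {A,B,D,G} {C} {E} {F}
A—F (5): add. Components now {A,B,D,F,G} {C} {E}
A—C (9): add. Components now {A,B,C,D,F,G} {E}
B—G (11): skip — B and G already connected.
D—G (12): skip — D and G already connected.
E—F (12): add. Components now {A,B,C,D,E,F,G}
The 5th edge added is A—C.

A-C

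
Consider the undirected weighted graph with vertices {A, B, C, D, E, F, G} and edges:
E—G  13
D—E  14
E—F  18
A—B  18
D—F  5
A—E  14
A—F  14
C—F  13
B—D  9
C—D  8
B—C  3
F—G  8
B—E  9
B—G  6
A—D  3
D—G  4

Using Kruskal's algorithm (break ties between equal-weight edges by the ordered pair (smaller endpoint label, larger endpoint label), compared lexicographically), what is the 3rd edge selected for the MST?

Kruskal: consider edges lightest-first.
A—D (3): add. Components now {A,D} {B} {C} {E} {F} {G}
B—C (3): add. Components now {A,D} {B,C} {E} {F} {G}
D—G (4): add. Components now {A,D,G} {B,C} {E} {F}
D—F (5): add. Components now {A,D,F,G} {B,C} {E}
B—G (6): add. Components now {A,B,C,D,F,G} {E}
C—D (8): skip — C and D already connected.
F—G (8): skip — F and G already connected.
B—D (9): skip — B and D already connected.
B—E (9): add. Components now {A,B,C,D,E,F,G}
The 3rd edge added is D—G.

D-G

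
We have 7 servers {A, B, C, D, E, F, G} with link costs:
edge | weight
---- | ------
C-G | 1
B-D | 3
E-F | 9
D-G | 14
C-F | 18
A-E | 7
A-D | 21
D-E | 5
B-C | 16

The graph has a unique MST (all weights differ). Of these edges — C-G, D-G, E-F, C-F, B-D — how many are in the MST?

Kruskal's algorithm — process edges by increasing weight (ties by edge label):
C-G (1): add — endpoints in different components.
B-D (3): add — endpoints in different components.
D-E (5): add — endpoints in different components.
A-E (7): add — endpoints in different components.
E-F (9): add — endpoints in different components.
D-G (14): add — endpoints in different components.
MST edge set: {C-G, B-D, D-E, A-E, E-F, D-G}.
Of the listed edges, {C-G, D-G, E-F, B-D} are in the MST → 4.

4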